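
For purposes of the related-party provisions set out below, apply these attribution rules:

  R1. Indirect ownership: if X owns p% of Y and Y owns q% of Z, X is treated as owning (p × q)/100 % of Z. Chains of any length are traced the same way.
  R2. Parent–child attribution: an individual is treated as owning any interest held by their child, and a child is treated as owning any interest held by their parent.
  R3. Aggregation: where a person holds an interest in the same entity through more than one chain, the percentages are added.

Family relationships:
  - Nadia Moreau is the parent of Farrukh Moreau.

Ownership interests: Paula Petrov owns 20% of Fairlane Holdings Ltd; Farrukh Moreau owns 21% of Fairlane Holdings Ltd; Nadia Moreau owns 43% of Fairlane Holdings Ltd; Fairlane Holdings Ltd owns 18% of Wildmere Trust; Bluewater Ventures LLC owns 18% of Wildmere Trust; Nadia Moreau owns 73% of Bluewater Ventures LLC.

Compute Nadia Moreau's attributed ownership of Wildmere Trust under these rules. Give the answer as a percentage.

24.66%

By parent–child attribution (R2), Nadia Moreau is treated as also owning Farrukh Moreau's interest in Fairlane Holdings Ltd, giving 43% + 21% = 64%.
Chain via Bluewater Ventures LLC (R1): 73% × 18% = 13.14% of Wildmere Trust.
Chain via Fairlane Holdings Ltd (R1): 64% × 18% = 11.52% of Wildmere Trust.
Aggregating (R3): 13.14% + 11.52% = 24.66%.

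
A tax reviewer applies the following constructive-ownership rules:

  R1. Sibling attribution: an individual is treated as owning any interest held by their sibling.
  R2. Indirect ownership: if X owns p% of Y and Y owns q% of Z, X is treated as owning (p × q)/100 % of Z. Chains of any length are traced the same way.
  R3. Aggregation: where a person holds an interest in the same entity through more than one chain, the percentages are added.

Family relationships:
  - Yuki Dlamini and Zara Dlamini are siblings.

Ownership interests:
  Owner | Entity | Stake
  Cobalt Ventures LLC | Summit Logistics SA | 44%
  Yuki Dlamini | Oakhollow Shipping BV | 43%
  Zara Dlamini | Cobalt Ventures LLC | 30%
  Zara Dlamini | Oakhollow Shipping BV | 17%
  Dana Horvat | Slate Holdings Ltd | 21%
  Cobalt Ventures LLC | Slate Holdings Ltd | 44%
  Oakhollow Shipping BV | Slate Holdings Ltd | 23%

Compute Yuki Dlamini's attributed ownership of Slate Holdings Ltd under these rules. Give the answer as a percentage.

By sibling attribution (R1), Yuki Dlamini is treated as also owning Zara Dlamini's interest in Oakhollow Shipping BV, giving 43% + 17% = 60%.
By sibling attribution (R1), Yuki Dlamini is treated as owning Zara Dlamini's 30% interest in Cobalt Ventures LLC.
Chain via Oakhollow Shipping BV (R2): 60% × 23% = 13.8% of Slate Holdings Ltd.
Chain via Cobalt Ventures LLC (R2): 30% × 44% = 13.2% of Slate Holdings Ltd.
Aggregating (R3): 13.8% + 13.2% = 27%.

27%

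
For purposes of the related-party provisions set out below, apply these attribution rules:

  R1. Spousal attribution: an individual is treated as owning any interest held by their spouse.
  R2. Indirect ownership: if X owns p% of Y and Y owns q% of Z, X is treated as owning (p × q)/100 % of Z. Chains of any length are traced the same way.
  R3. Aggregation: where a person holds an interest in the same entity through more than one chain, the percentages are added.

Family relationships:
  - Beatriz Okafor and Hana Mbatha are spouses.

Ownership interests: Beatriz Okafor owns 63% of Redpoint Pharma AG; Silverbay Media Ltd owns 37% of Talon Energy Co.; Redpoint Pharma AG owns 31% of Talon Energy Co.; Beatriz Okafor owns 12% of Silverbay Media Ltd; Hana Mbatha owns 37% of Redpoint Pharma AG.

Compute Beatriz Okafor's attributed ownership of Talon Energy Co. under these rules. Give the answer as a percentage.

By spousal attribution (R1), Beatriz Okafor is treated as also owning Hana Mbatha's interest in Redpoint Pharma AG, giving 63% + 37% = 100%.
Chain via Redpoint Pharma AG (R2): 100% × 31% = 31% of Talon Energy Co.
Chain via Silverbay Media Ltd (R2): 12% × 37% = 4.44% of Talon Energy Co.
Aggregating (R3): 31% + 4.44% = 35.44%.

35.44%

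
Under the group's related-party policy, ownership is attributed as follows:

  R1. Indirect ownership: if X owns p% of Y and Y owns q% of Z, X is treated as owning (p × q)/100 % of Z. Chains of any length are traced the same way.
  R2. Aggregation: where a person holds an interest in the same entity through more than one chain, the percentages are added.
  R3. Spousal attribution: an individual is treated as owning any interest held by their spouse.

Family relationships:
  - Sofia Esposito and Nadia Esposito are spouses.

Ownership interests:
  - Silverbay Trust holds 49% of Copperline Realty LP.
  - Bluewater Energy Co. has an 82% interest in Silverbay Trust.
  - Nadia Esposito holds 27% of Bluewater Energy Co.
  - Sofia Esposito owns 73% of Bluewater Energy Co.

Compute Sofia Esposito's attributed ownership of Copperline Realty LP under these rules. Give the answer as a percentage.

40.18%

By spousal attribution (R3), Sofia Esposito is treated as also owning Nadia Esposito's interest in Bluewater Energy Co, giving 73% + 27% = 100%.
Chain via Bluewater Energy Co. → Silverbay Trust (R1): 100% × 82% × 49% = 40.18% of Copperline Realty LP.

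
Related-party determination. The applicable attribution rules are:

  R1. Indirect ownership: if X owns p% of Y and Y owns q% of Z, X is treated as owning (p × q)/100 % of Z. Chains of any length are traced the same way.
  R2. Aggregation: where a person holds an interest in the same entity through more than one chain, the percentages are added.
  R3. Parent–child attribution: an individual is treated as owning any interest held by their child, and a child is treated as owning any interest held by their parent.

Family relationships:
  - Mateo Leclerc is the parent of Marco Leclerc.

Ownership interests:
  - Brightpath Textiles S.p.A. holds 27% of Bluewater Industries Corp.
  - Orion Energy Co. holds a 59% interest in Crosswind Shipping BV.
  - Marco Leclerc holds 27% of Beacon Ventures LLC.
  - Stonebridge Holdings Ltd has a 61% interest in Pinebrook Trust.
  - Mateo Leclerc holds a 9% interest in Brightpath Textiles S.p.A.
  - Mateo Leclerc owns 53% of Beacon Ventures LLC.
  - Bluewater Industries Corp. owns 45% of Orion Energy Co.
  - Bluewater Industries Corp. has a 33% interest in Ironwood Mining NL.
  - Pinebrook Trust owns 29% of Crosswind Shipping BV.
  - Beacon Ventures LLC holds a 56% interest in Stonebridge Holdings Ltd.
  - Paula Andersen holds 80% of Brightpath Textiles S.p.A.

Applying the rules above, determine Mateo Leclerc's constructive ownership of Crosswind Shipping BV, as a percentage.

8.570285%

By parent–child attribution (R3), Mateo Leclerc is treated as also owning Marco Leclerc's interest in Beacon Ventures LLC, giving 53% + 27% = 80%.
Chain via Brightpath Textiles S.p.A. → Bluewater Industries Corp. → Orion Energy Co. (R1): 9% × 27% × 45% × 59% = 0.645165% of Crosswind Shipping BV.
Chain via Beacon Ventures LLC → Stonebridge Holdings Ltd → Pinebrook Trust (R1): 80% × 56% × 61% × 29% = 7.92512% of Crosswind Shipping BV.
Aggregating (R2): 0.645165% + 7.92512% = 8.570285%.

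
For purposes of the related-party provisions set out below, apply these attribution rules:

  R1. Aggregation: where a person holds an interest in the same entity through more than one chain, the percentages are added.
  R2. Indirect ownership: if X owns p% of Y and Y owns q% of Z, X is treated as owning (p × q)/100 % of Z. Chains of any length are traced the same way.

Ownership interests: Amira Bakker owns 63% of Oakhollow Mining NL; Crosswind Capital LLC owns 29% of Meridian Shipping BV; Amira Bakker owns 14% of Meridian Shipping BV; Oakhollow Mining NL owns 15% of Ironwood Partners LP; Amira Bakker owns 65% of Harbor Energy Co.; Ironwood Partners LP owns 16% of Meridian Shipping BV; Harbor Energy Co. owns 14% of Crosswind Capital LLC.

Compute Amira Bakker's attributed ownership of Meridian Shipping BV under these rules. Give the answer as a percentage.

18.151%

Chain via Oakhollow Mining NL → Ironwood Partners LP (R2): 63% × 15% × 16% = 1.512% of Meridian Shipping BV.
Chain via Harbor Energy Co. → Crosswind Capital LLC (R2): 65% × 14% × 29% = 2.639% of Meridian Shipping BV.
Direct interest in Meridian Shipping BV: 14%.
Aggregating (R1): 1.512% + 2.639% + 14% = 18.151%.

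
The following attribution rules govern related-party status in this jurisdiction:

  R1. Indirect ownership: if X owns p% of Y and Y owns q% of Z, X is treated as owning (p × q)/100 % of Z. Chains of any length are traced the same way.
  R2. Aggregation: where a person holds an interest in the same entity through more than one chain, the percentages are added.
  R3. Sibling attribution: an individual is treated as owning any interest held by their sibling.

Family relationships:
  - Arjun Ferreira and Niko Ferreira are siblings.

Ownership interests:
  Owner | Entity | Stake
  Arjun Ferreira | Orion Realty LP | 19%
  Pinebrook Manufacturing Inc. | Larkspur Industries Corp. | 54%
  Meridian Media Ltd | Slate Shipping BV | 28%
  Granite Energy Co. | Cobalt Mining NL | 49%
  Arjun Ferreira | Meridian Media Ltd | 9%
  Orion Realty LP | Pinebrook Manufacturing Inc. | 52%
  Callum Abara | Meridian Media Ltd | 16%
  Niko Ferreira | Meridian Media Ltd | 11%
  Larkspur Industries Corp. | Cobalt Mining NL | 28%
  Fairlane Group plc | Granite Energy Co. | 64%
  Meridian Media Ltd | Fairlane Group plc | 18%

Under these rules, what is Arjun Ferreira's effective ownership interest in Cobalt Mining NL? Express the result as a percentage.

2.622816%

By sibling attribution (R3), Arjun Ferreira is treated as also owning Niko Ferreira's interest in Meridian Media Ltd, giving 9% + 11% = 20%.
Chain via Meridian Media Ltd → Fairlane Group plc → Granite Energy Co. (R1): 20% × 18% × 64% × 49% = 1.12896% of Cobalt Mining NL.
Chain via Orion Realty LP → Pinebrook Manufacturing Inc. → Larkspur Industries Corp. (R1): 19% × 52% × 54% × 28% = 1.493856% of Cobalt Mining NL.
Aggregating (R2): 1.12896% + 1.493856% = 2.622816%.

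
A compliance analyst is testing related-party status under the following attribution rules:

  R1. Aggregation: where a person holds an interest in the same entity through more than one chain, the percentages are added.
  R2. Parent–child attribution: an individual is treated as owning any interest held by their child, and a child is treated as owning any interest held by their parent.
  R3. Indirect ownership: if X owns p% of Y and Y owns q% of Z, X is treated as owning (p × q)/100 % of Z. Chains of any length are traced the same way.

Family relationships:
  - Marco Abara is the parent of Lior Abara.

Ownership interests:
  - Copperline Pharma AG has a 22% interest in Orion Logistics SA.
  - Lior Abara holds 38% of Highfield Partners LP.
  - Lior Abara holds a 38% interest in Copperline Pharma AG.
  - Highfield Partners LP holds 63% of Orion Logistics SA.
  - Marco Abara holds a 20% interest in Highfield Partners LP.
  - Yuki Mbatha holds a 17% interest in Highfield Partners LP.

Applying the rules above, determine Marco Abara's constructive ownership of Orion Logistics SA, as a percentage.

By parent–child attribution (R2), Marco Abara is treated as also owning Lior Abara's interest in Highfield Partners LP, giving 20% + 38% = 58%.
By parent–child attribution (R2), Marco Abara is treated as owning Lior Abara's 38% interest in Copperline Pharma AG.
Chain via Highfield Partners LP (R3): 58% × 63% = 36.54% of Orion Logistics SA.
Chain via Copperline Pharma AG (R3): 38% × 22% = 8.36% of Orion Logistics SA.
Aggregating (R1): 36.54% + 8.36% = 44.9%.

44.9%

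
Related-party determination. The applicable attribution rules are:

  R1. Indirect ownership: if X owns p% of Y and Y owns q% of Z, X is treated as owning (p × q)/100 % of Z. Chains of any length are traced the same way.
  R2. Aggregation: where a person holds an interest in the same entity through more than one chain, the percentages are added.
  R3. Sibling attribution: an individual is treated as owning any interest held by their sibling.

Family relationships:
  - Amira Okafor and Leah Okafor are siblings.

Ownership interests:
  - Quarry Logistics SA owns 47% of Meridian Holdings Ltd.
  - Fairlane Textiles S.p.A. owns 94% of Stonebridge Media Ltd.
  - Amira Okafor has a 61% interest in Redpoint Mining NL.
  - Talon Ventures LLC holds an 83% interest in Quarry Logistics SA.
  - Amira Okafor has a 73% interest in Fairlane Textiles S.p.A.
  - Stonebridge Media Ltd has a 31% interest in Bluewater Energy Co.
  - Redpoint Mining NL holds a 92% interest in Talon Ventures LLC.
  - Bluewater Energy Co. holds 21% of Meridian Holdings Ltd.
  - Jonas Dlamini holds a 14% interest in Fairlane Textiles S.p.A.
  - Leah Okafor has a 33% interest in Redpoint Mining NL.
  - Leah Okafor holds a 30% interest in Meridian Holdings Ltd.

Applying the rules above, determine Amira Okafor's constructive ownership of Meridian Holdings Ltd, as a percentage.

By sibling attribution (R3), Amira Okafor is treated as also owning Leah Okafor's interest in Redpoint Mining NL, giving 61% + 33% = 94%.
By sibling attribution (R3), Amira Okafor is treated as owning Leah Okafor's 30% interest in Meridian Holdings Ltd.
Chain via Redpoint Mining NL → Talon Ventures LLC → Quarry Logistics SA (R1): 94% × 92% × 83% × 47% = 33.735848% of Meridian Holdings Ltd.
Chain via Fairlane Textiles S.p.A. → Stonebridge Media Ltd → Bluewater Energy Co. (R1): 73% × 94% × 31% × 21% = 4.467162% of Meridian Holdings Ltd.
Direct interest in Meridian Holdings Ltd: 30%.
Aggregating (R2): 33.735848% + 4.467162% + 30% = 68.20301%.

68.20301%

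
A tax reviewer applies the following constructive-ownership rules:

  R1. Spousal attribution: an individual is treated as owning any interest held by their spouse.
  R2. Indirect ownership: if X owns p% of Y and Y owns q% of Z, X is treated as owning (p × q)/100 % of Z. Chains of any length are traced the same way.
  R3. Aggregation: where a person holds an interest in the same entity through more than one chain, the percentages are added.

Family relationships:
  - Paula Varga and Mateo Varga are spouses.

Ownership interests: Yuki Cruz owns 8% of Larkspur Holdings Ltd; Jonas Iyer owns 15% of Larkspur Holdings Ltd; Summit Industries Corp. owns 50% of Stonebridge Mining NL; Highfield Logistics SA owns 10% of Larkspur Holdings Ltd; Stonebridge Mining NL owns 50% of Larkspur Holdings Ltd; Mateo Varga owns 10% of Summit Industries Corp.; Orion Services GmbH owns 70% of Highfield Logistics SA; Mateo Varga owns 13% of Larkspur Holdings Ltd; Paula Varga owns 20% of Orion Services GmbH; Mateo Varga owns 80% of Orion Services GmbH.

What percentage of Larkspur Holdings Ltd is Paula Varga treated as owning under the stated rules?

By spousal attribution (R1), Paula Varga is treated as also owning Mateo Varga's interest in Orion Services GmbH, giving 20% + 80% = 100%.
By spousal attribution (R1), Paula Varga is treated as owning Mateo Varga's 10% interest in Summit Industries Corp.
By spousal attribution (R1), Paula Varga is treated as owning Mateo Varga's 13% interest in Larkspur Holdings Ltd.
Chain via Orion Services GmbH → Highfield Logistics SA (R2): 100% × 70% × 10% = 7% of Larkspur Holdings Ltd.
Chain via Summit Industries Corp. → Stonebridge Mining NL (R2): 10% × 50% × 50% = 2.5% of Larkspur Holdings Ltd.
Direct interest in Larkspur Holdings Ltd: 13%.
Aggregating (R3): 7% + 2.5% + 13% = 22.5%.

22.5%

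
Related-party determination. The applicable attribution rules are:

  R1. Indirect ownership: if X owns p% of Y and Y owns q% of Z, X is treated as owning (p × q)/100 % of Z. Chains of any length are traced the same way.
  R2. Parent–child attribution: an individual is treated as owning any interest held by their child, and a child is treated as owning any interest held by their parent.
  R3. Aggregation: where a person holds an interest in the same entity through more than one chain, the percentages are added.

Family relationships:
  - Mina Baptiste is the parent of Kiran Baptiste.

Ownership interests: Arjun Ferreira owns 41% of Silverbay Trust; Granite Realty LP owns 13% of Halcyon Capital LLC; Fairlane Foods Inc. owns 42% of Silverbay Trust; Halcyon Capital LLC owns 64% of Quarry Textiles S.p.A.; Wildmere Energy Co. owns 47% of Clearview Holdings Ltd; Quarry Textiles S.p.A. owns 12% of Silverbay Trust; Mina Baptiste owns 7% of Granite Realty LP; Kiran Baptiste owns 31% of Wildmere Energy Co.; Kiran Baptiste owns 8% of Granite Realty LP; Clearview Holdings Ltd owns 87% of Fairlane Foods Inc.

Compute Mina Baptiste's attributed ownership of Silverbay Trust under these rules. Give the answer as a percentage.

By parent–child attribution (R2), Mina Baptiste is treated as also owning Kiran Baptiste's interest in Granite Realty LP, giving 7% + 8% = 15%.
By parent–child attribution (R2), Mina Baptiste is treated as owning Kiran Baptiste's 31% interest in Wildmere Energy Co.
Chain via Granite Realty LP → Halcyon Capital LLC → Quarry Textiles S.p.A. (R1): 15% × 13% × 64% × 12% = 0.14976% of Silverbay Trust.
Chain via Wildmere Energy Co. → Clearview Holdings Ltd → Fairlane Foods Inc. (R1): 31% × 47% × 87% × 42% = 5.323878% of Silverbay Trust.
Aggregating (R3): 0.14976% + 5.323878% = 5.473638%.

5.473638%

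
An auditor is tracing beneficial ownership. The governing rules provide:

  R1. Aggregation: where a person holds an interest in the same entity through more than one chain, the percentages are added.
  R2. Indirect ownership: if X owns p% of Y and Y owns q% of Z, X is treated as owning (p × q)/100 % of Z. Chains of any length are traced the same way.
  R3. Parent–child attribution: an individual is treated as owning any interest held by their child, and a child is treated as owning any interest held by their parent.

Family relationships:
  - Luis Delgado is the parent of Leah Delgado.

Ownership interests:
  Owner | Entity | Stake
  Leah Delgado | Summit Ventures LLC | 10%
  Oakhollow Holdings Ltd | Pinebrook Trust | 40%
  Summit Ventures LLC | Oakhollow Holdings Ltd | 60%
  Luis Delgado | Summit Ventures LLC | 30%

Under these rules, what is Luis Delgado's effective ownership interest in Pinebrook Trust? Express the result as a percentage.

9.6%

By parent–child attribution (R3), Luis Delgado is treated as also owning Leah Delgado's interest in Summit Ventures LLC, giving 30% + 10% = 40%.
Chain via Summit Ventures LLC → Oakhollow Holdings Ltd (R2): 40% × 60% × 40% = 9.6% of Pinebrook Trust.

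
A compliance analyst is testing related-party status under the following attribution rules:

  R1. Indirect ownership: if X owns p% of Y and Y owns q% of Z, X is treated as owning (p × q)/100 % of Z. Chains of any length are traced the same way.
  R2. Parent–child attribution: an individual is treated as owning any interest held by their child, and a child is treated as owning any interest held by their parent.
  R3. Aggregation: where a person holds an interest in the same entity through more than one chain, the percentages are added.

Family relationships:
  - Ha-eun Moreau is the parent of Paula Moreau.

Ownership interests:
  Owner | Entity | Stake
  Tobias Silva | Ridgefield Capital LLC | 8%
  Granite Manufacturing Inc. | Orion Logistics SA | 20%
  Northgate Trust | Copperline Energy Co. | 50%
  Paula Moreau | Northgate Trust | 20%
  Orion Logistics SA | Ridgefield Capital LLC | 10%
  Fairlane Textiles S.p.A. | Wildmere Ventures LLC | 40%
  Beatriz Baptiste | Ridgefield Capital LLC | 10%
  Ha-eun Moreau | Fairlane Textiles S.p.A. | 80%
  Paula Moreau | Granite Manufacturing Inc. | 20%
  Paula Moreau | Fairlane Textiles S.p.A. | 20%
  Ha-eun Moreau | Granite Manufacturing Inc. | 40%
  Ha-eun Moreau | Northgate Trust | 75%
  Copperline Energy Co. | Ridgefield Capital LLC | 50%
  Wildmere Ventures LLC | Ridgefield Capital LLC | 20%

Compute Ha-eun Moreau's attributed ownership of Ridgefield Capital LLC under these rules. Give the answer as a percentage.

32.95%

By parent–child attribution (R2), Ha-eun Moreau is treated as also owning Paula Moreau's interest in Northgate Trust, giving 75% + 20% = 95%.
By parent–child attribution (R2), Ha-eun Moreau is treated as also owning Paula Moreau's interest in Fairlane Textiles S.p.A, giving 80% + 20% = 100%.
By parent–child attribution (R2), Ha-eun Moreau is treated as also owning Paula Moreau's interest in Granite Manufacturing Inc, giving 40% + 20% = 60%.
Chain via Northgate Trust → Copperline Energy Co. (R1): 95% × 50% × 50% = 23.75% of Ridgefield Capital LLC.
Chain via Fairlane Textiles S.p.A. → Wildmere Ventures LLC (R1): 100% × 40% × 20% = 8% of Ridgefield Capital LLC.
Chain via Granite Manufacturing Inc. → Orion Logistics SA (R1): 60% × 20% × 10% = 1.2% of Ridgefield Capital LLC.
Aggregating (R3): 23.75% + 8% + 1.2% = 32.95%.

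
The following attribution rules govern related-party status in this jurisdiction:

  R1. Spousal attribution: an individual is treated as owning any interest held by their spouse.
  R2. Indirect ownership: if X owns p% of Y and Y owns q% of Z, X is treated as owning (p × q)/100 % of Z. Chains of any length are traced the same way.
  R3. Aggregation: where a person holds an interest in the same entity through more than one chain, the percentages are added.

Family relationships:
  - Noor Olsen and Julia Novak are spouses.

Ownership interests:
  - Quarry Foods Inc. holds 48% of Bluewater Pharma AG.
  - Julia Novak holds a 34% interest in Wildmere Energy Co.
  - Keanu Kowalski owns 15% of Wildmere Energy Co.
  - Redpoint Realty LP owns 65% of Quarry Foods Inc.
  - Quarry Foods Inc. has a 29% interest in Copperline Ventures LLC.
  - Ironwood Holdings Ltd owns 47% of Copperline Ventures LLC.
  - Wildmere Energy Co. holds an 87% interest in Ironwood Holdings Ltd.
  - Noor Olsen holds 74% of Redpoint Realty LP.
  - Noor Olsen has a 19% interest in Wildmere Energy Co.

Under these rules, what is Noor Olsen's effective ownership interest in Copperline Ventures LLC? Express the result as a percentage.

By spousal attribution (R1), Noor Olsen is treated as also owning Julia Novak's interest in Wildmere Energy Co, giving 19% + 34% = 53%.
Chain via Wildmere Energy Co. → Ironwood Holdings Ltd (R2): 53% × 87% × 47% = 21.6717% of Copperline Ventures LLC.
Chain via Redpoint Realty LP → Quarry Foods Inc. (R2): 74% × 65% × 29% = 13.949% of Copperline Ventures LLC.
Aggregating (R3): 21.6717% + 13.949% = 35.6207%.

35.6207%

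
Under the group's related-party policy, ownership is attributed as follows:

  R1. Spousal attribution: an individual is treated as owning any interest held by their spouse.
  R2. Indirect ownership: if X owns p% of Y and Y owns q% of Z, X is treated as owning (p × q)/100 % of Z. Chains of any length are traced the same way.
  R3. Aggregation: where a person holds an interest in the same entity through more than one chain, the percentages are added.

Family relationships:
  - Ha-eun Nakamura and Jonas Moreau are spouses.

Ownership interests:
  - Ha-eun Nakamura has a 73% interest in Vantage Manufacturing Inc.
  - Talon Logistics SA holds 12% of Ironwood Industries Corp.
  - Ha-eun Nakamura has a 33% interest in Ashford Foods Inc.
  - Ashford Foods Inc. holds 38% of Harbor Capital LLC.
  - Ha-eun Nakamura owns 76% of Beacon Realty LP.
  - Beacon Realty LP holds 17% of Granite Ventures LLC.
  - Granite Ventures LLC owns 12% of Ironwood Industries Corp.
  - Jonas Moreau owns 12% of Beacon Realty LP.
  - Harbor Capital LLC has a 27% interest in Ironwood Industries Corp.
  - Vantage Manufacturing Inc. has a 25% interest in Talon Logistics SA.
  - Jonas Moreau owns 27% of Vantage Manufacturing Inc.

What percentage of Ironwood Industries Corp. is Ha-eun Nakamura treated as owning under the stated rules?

By spousal attribution (R1), Ha-eun Nakamura is treated as also owning Jonas Moreau's interest in Beacon Realty LP, giving 76% + 12% = 88%.
By spousal attribution (R1), Ha-eun Nakamura is treated as also owning Jonas Moreau's interest in Vantage Manufacturing Inc, giving 73% + 27% = 100%.
Chain via Beacon Realty LP → Granite Ventures LLC (R2): 88% × 17% × 12% = 1.7952% of Ironwood Industries Corp.
Chain via Ashford Foods Inc. → Harbor Capital LLC (R2): 33% × 38% × 27% = 3.3858% of Ironwood Industries Corp.
Chain via Vantage Manufacturing Inc. → Talon Logistics SA (R2): 100% × 25% × 12% = 3% of Ironwood Industries Corp.
Aggregating (R3): 1.7952% + 3.3858% + 3% = 8.181%.

8.181%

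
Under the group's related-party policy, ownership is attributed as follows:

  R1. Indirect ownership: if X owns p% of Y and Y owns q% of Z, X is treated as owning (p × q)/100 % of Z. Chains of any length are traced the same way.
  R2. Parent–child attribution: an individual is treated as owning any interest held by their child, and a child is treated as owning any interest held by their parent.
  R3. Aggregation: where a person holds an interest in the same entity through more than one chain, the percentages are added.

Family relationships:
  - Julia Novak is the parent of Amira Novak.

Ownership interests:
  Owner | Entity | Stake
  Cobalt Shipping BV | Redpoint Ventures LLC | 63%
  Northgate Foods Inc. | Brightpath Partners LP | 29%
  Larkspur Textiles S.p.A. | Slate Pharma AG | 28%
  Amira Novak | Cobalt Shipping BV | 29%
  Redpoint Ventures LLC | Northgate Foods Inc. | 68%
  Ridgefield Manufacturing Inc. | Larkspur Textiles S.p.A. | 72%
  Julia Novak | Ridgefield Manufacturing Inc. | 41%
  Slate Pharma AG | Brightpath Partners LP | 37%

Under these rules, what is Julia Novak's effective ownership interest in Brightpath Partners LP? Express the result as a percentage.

6.661116%

By parent–child attribution (R2), Julia Novak is treated as owning Amira Novak's 29% interest in Cobalt Shipping BV.
Chain via Ridgefield Manufacturing Inc. → Larkspur Textiles S.p.A. → Slate Pharma AG (R1): 41% × 72% × 28% × 37% = 3.058272% of Brightpath Partners LP.
Chain via Cobalt Shipping BV → Redpoint Ventures LLC → Northgate Foods Inc. (R1): 29% × 63% × 68% × 29% = 3.602844% of Brightpath Partners LP.
Aggregating (R3): 3.058272% + 3.602844% = 6.661116%.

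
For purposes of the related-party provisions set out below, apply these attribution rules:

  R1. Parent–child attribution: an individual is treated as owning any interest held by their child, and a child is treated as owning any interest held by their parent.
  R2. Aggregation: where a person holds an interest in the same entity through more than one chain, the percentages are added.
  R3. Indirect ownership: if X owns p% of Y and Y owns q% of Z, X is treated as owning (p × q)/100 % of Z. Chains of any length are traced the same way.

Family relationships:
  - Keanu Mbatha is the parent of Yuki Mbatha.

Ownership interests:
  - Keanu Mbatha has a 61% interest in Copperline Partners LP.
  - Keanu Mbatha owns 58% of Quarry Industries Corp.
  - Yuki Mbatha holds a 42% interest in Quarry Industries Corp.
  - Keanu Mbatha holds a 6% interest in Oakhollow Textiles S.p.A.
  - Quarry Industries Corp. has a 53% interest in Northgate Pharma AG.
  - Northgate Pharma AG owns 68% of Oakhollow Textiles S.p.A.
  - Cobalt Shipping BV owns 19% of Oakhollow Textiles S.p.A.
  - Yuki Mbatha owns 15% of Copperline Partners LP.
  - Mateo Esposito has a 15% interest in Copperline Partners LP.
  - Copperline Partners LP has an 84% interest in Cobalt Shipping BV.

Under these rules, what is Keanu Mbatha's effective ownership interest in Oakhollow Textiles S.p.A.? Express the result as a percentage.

By parent–child attribution (R1), Keanu Mbatha is treated as also owning Yuki Mbatha's interest in Quarry Industries Corp, giving 58% + 42% = 100%.
By parent–child attribution (R1), Keanu Mbatha is treated as also owning Yuki Mbatha's interest in Copperline Partners LP, giving 61% + 15% = 76%.
Chain via Quarry Industries Corp. → Northgate Pharma AG (R3): 100% × 53% × 68% = 36.04% of Oakhollow Textiles S.p.A.
Chain via Copperline Partners LP → Cobalt Shipping BV (R3): 76% × 84% × 19% = 12.1296% of Oakhollow Textiles S.p.A.
Direct interest in Oakhollow Textiles S.p.A: 6%.
Aggregating (R2): 36.04% + 12.1296% + 6% = 54.1696%.

54.1696%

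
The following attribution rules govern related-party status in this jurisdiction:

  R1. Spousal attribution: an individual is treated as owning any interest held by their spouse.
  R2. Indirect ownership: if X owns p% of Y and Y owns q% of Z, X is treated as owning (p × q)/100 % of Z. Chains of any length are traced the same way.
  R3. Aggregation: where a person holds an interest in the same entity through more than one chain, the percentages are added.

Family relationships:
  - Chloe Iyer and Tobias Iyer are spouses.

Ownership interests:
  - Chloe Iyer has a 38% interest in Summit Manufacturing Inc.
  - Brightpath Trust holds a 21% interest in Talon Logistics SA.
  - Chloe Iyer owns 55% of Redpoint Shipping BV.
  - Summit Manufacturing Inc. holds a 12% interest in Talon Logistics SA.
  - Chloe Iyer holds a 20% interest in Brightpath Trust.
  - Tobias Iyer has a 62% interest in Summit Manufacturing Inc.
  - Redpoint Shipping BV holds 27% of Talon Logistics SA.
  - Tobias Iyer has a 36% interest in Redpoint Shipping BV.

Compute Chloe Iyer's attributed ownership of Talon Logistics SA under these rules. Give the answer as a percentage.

40.77%

By spousal attribution (R1), Chloe Iyer is treated as also owning Tobias Iyer's interest in Redpoint Shipping BV, giving 55% + 36% = 91%.
By spousal attribution (R1), Chloe Iyer is treated as also owning Tobias Iyer's interest in Summit Manufacturing Inc, giving 38% + 62% = 100%.
Chain via Brightpath Trust (R2): 20% × 21% = 4.2% of Talon Logistics SA.
Chain via Redpoint Shipping BV (R2): 91% × 27% = 24.57% of Talon Logistics SA.
Chain via Summit Manufacturing Inc. (R2): 100% × 12% = 12% of Talon Logistics SA.
Aggregating (R3): 4.2% + 24.57% + 12% = 40.77%.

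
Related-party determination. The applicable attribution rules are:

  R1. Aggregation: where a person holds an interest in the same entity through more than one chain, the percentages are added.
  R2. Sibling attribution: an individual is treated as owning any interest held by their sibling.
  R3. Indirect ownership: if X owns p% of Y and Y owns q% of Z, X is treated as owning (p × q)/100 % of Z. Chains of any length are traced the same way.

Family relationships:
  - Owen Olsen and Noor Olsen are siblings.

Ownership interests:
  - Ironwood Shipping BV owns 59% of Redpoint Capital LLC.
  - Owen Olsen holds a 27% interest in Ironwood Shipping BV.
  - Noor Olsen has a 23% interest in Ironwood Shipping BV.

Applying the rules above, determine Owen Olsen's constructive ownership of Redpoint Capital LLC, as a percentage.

29.5%

By sibling attribution (R2), Owen Olsen is treated as also owning Noor Olsen's interest in Ironwood Shipping BV, giving 27% + 23% = 50%.
Chain via Ironwood Shipping BV (R3): 50% × 59% = 29.5% of Redpoint Capital LLC.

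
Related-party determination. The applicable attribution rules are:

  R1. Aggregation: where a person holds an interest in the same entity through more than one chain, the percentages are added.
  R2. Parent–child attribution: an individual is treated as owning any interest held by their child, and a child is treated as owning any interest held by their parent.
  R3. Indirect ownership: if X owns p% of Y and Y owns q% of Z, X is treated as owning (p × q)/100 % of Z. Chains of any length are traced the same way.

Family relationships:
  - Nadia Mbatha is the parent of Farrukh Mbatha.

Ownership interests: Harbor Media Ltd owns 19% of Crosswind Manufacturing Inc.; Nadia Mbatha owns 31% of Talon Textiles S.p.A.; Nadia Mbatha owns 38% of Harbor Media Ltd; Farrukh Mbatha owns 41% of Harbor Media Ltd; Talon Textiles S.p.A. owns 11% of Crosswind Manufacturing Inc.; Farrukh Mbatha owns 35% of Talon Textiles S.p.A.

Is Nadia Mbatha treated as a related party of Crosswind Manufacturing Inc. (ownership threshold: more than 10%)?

Yes

By parent–child attribution (R2), Nadia Mbatha is treated as also owning Farrukh Mbatha's interest in Talon Textiles S.p.A, giving 31% + 35% = 66%.
By parent–child attribution (R2), Nadia Mbatha is treated as also owning Farrukh Mbatha's interest in Harbor Media Ltd, giving 38% + 41% = 79%.
Chain via Talon Textiles S.p.A. (R3): 66% × 11% = 7.26% of Crosswind Manufacturing Inc.
Chain via Harbor Media Ltd (R3): 79% × 19% = 15.01% of Crosswind Manufacturing Inc.
Aggregating (R1): 7.26% + 15.01% = 22.27%.
22.27% exceeds the 10% threshold, so Nadia is a related party to Crosswind Manufacturing Inc.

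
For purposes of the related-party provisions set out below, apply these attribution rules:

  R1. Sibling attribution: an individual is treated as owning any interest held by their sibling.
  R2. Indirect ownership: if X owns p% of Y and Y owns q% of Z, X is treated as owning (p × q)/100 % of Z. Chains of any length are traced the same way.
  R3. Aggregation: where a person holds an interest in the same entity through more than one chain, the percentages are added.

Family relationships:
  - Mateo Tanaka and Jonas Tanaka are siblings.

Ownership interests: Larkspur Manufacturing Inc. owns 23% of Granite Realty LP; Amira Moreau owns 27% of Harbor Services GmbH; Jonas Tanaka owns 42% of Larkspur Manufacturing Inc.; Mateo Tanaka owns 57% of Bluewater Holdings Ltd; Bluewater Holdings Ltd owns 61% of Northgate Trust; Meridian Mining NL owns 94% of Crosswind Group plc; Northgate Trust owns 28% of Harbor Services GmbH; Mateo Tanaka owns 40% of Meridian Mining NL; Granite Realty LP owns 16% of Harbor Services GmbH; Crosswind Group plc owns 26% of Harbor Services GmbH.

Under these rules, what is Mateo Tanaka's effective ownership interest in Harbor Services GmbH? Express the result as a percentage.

By sibling attribution (R1), Mateo Tanaka is treated as owning Jonas Tanaka's 42% interest in Larkspur Manufacturing Inc.
Chain via Bluewater Holdings Ltd → Northgate Trust (R2): 57% × 61% × 28% = 9.7356% of Harbor Services GmbH.
Chain via Meridian Mining NL → Crosswind Group plc (R2): 40% × 94% × 26% = 9.776% of Harbor Services GmbH.
Chain via Larkspur Manufacturing Inc. → Granite Realty LP (R2): 42% × 23% × 16% = 1.5456% of Harbor Services GmbH.
Aggregating (R3): 9.7356% + 9.776% + 1.5456% = 21.0572%.

21.0572%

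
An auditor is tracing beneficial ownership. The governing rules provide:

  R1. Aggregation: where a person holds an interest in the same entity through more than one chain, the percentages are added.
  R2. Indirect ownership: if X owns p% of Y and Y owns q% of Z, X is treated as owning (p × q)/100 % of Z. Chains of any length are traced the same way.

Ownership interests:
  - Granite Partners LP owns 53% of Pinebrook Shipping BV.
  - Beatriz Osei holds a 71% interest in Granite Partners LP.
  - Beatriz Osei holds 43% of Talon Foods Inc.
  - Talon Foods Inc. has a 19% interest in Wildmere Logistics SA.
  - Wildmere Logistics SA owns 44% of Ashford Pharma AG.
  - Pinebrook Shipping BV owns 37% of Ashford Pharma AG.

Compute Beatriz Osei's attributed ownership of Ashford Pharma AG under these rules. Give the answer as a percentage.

17.5179%

Chain via Granite Partners LP → Pinebrook Shipping BV (R2): 71% × 53% × 37% = 13.9231% of Ashford Pharma AG.
Chain via Talon Foods Inc. → Wildmere Logistics SA (R2): 43% × 19% × 44% = 3.5948% of Ashford Pharma AG.
Aggregating (R1): 13.9231% + 3.5948% = 17.5179%.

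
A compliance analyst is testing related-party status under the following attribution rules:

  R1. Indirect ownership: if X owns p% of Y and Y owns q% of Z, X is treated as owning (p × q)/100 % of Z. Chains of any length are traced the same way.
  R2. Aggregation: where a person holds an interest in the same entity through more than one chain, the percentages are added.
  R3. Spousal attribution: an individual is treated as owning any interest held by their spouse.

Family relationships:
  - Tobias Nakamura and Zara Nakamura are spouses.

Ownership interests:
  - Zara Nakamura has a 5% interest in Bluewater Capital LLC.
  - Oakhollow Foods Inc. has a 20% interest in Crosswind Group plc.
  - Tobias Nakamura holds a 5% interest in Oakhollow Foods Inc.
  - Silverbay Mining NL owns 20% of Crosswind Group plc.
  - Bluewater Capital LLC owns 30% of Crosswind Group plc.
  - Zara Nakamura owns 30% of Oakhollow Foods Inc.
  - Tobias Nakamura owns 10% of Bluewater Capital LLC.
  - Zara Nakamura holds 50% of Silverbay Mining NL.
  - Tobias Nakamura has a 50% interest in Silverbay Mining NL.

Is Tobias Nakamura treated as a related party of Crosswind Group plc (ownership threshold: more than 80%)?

By spousal attribution (R3), Tobias Nakamura is treated as also owning Zara Nakamura's interest in Bluewater Capital LLC, giving 10% + 5% = 15%.
By spousal attribution (R3), Tobias Nakamura is treated as also owning Zara Nakamura's interest in Oakhollow Foods Inc, giving 5% + 30% = 35%.
By spousal attribution (R3), Tobias Nakamura is treated as also owning Zara Nakamura's interest in Silverbay Mining NL, giving 50% + 50% = 100%.
Chain via Bluewater Capital LLC (R1): 15% × 30% = 4.5% of Crosswind Group plc.
Chain via Oakhollow Foods Inc. (R1): 35% × 20% = 7% of Crosswind Group plc.
Chain via Silverbay Mining NL (R1): 100% × 20% = 20% of Crosswind Group plc.
Aggregating (R2): 4.5% + 7% + 20% = 31.5%.
31.5% does not exceed the 80% threshold, so Tobias is not a related party to Crosswind Group plc.

No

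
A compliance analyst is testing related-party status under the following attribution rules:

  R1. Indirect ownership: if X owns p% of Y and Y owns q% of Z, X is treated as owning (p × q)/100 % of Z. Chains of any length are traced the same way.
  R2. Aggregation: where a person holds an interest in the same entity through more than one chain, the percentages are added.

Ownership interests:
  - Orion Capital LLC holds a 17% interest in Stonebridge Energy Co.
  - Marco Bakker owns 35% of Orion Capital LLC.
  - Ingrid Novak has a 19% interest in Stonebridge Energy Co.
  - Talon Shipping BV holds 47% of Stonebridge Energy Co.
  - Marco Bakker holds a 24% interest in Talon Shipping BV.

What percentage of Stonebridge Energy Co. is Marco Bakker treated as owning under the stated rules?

17.23%

Chain via Orion Capital LLC (R1): 35% × 17% = 5.95% of Stonebridge Energy Co.
Chain via Talon Shipping BV (R1): 24% × 47% = 11.28% of Stonebridge Energy Co.
Aggregating (R2): 5.95% + 11.28% = 17.23%.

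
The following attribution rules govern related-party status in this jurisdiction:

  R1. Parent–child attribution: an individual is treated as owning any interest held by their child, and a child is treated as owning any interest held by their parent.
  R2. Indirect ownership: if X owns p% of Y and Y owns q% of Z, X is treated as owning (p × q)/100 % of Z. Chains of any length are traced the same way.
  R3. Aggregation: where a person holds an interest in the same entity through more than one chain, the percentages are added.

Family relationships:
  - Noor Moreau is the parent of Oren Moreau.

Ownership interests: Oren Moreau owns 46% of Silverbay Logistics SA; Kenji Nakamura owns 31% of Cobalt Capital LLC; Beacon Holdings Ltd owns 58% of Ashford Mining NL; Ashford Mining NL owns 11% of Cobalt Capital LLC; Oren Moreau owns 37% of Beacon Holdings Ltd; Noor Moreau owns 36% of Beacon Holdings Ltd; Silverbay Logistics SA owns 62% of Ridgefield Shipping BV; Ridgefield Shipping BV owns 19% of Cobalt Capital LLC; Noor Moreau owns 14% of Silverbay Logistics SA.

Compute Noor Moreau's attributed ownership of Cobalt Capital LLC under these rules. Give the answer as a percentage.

11.7254%

By parent–child attribution (R1), Noor Moreau is treated as also owning Oren Moreau's interest in Silverbay Logistics SA, giving 14% + 46% = 60%.
By parent–child attribution (R1), Noor Moreau is treated as also owning Oren Moreau's interest in Beacon Holdings Ltd, giving 36% + 37% = 73%.
Chain via Silverbay Logistics SA → Ridgefield Shipping BV (R2): 60% × 62% × 19% = 7.068% of Cobalt Capital LLC.
Chain via Beacon Holdings Ltd → Ashford Mining NL (R2): 73% × 58% × 11% = 4.6574% of Cobalt Capital LLC.
Aggregating (R3): 7.068% + 4.6574% = 11.7254%.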